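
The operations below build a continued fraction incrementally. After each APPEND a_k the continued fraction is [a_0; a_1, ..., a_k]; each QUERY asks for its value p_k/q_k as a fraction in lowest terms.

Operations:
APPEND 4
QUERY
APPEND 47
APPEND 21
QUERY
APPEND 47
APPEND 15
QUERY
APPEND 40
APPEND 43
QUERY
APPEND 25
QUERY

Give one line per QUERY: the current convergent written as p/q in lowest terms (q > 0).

APPEND 4: p_0 = 4·1 + 0 = 4, q_0 = 4·0 + 1 = 1 → 4/1
APPEND 47: p_1 = 47·4 + 1 = 189, q_1 = 47·1 + 0 = 47 → 189/47
APPEND 21: p_2 = 21·189 + 4 = 3973, q_2 = 21·47 + 1 = 988 → 3973/988
APPEND 47: p_3 = 47·3973 + 189 = 186920, q_3 = 47·988 + 47 = 46483 → 186920/46483
APPEND 15: p_4 = 15·186920 + 3973 = 2807773, q_4 = 15·46483 + 988 = 698233 → 2807773/698233
APPEND 40: p_5 = 40·2807773 + 186920 = 112497840, q_5 = 40·698233 + 46483 = 27975803 → 112497840/27975803
APPEND 43: p_6 = 43·112497840 + 2807773 = 4840214893, q_6 = 43·27975803 + 698233 = 1203657762 → 4840214893/1203657762
APPEND 25: p_7 = 25·4840214893 + 112497840 = 121117870165, q_7 = 25·1203657762 + 27975803 = 30119419853 → 121117870165/30119419853

4/1
3973/988
2807773/698233
4840214893/1203657762
121117870165/30119419853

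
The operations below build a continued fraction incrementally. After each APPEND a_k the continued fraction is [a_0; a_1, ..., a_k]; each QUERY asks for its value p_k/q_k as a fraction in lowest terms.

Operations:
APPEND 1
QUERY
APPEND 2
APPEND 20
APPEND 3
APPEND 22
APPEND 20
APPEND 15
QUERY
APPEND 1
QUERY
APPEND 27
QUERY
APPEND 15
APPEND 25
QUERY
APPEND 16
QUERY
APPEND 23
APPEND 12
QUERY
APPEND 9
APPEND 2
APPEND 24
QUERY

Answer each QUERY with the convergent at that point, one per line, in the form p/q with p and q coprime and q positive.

APPEND 1: p_0 = 1·1 + 0 = 1, q_0 = 1·0 + 1 = 1 → 1/1
APPEND 2: p_1 = 2·1 + 1 = 3, q_1 = 2·1 + 0 = 2 → 3/2
APPEND 20: p_2 = 20·3 + 1 = 61, q_2 = 20·2 + 1 = 41 → 61/41
APPEND 3: p_3 = 3·61 + 3 = 186, q_3 = 3·41 + 2 = 125 → 186/125
APPEND 22: p_4 = 22·186 + 61 = 4153, q_4 = 22·125 + 41 = 2791 → 4153/2791
APPEND 20: p_5 = 20·4153 + 186 = 83246, q_5 = 20·2791 + 125 = 55945 → 83246/55945
APPEND 15: p_6 = 15·83246 + 4153 = 1252843, q_6 = 15·55945 + 2791 = 841966 → 1252843/841966
APPEND 1: p_7 = 1·1252843 + 83246 = 1336089, q_7 = 1·841966 + 55945 = 897911 → 1336089/897911
APPEND 27: p_8 = 27·1336089 + 1252843 = 37327246, q_8 = 27·897911 + 841966 = 25085563 → 37327246/25085563
APPEND 15: p_9 = 15·37327246 + 1336089 = 561244779, q_9 = 15·25085563 + 897911 = 377181356 → 561244779/377181356
APPEND 25: p_10 = 25·561244779 + 37327246 = 14068446721, q_10 = 25·377181356 + 25085563 = 9454619463 → 14068446721/9454619463
APPEND 16: p_11 = 16·14068446721 + 561244779 = 225656392315, q_11 = 16·9454619463 + 377181356 = 151651092764 → 225656392315/151651092764
APPEND 23: p_12 = 23·225656392315 + 14068446721 = 5204165469966, q_12 = 23·151651092764 + 9454619463 = 3497429753035 → 5204165469966/3497429753035
APPEND 12: p_13 = 12·5204165469966 + 225656392315 = 62675642031907, q_13 = 12·3497429753035 + 151651092764 = 42120808129184 → 62675642031907/42120808129184
APPEND 9: p_14 = 9·62675642031907 + 5204165469966 = 569284943757129, q_14 = 9·42120808129184 + 3497429753035 = 382584702915691 → 569284943757129/382584702915691
APPEND 2: p_15 = 2·569284943757129 + 62675642031907 = 1201245529546165, q_15 = 2·382584702915691 + 42120808129184 = 807290213960566 → 1201245529546165/807290213960566
APPEND 24: p_16 = 24·1201245529546165 + 569284943757129 = 29399177652865089, q_16 = 24·807290213960566 + 382584702915691 = 19757549837969275 → 29399177652865089/19757549837969275

1/1
1252843/841966
1336089/897911
37327246/25085563
14068446721/9454619463
225656392315/151651092764
62675642031907/42120808129184
29399177652865089/19757549837969275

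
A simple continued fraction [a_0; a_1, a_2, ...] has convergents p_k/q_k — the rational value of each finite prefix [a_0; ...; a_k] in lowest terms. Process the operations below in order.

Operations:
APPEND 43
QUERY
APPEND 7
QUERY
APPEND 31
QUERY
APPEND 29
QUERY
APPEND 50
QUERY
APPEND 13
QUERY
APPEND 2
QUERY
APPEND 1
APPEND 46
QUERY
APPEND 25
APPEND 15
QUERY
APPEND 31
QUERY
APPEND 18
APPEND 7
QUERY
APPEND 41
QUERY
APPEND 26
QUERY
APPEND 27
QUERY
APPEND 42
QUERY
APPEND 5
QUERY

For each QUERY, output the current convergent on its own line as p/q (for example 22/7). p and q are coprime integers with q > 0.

APPEND 43: p_0 = 43·1 + 0 = 43, q_0 = 43·0 + 1 = 1 → 43/1
APPEND 7: p_1 = 7·43 + 1 = 302, q_1 = 7·1 + 0 = 7 → 302/7
APPEND 31: p_2 = 31·302 + 43 = 9405, q_2 = 31·7 + 1 = 218 → 9405/218
APPEND 29: p_3 = 29·9405 + 302 = 273047, q_3 = 29·218 + 7 = 6329 → 273047/6329
APPEND 50: p_4 = 50·273047 + 9405 = 13661755, q_4 = 50·6329 + 218 = 316668 → 13661755/316668
APPEND 13: p_5 = 13·13661755 + 273047 = 177875862, q_5 = 13·316668 + 6329 = 4123013 → 177875862/4123013
APPEND 2: p_6 = 2·177875862 + 13661755 = 369413479, q_6 = 2·4123013 + 316668 = 8562694 → 369413479/8562694
APPEND 1: p_7 = 1·369413479 + 177875862 = 547289341, q_7 = 1·8562694 + 4123013 = 12685707 → 547289341/12685707
APPEND 46: p_8 = 46·547289341 + 369413479 = 25544723165, q_8 = 46·12685707 + 8562694 = 592105216 → 25544723165/592105216
APPEND 25: p_9 = 25·25544723165 + 547289341 = 639165368466, q_9 = 25·592105216 + 12685707 = 14815316107 → 639165368466/14815316107
APPEND 15: p_10 = 15·639165368466 + 25544723165 = 9613025250155, q_10 = 15·14815316107 + 592105216 = 222821846821 → 9613025250155/222821846821
APPEND 31: p_11 = 31·9613025250155 + 639165368466 = 298642948123271, q_11 = 31·222821846821 + 14815316107 = 6922292567558 → 298642948123271/6922292567558
APPEND 18: p_12 = 18·298642948123271 + 9613025250155 = 5385186091469033, q_12 = 18·6922292567558 + 222821846821 = 124824088062865 → 5385186091469033/124824088062865
APPEND 7: p_13 = 7·5385186091469033 + 298642948123271 = 37994945588406502, q_13 = 7·124824088062865 + 6922292567558 = 880690909007613 → 37994945588406502/880690909007613
APPEND 41: p_14 = 41·37994945588406502 + 5385186091469033 = 1563177955216135615, q_14 = 41·880690909007613 + 124824088062865 = 36233151357374998 → 1563177955216135615/36233151357374998
APPEND 26: p_15 = 26·1563177955216135615 + 37994945588406502 = 40680621781207932492, q_15 = 26·36233151357374998 + 880690909007613 = 942942626200757561 → 40680621781207932492/942942626200757561
APPEND 27: p_16 = 27·40680621781207932492 + 1563177955216135615 = 1099939966047830312899, q_16 = 27·942942626200757561 + 36233151357374998 = 25495684058777829145 → 1099939966047830312899/25495684058777829145
APPEND 42: p_17 = 42·1099939966047830312899 + 40680621781207932492 = 46238159195790081074250, q_17 = 42·25495684058777829145 + 942942626200757561 = 1071761673094869581651 → 46238159195790081074250/1071761673094869581651
APPEND 5: p_18 = 5·46238159195790081074250 + 1099939966047830312899 = 232290735944998235684149, q_18 = 5·1071761673094869581651 + 25495684058777829145 = 5384304049533125737400 → 232290735944998235684149/5384304049533125737400

43/1
302/7
9405/218
273047/6329
13661755/316668
177875862/4123013
369413479/8562694
25544723165/592105216
9613025250155/222821846821
298642948123271/6922292567558
37994945588406502/880690909007613
1563177955216135615/36233151357374998
40680621781207932492/942942626200757561
1099939966047830312899/25495684058777829145
46238159195790081074250/1071761673094869581651
232290735944998235684149/5384304049533125737400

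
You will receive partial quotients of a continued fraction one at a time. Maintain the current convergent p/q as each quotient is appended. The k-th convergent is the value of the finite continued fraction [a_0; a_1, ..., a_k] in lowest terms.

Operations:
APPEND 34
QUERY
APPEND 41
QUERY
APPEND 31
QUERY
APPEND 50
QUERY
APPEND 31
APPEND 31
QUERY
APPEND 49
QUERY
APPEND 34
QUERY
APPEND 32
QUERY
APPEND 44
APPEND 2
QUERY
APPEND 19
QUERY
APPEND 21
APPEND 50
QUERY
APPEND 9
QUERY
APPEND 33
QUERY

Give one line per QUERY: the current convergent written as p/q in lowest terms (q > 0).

APPEND 34: p_0 = 34·1 + 0 = 34, q_0 = 34·0 + 1 = 1 → 34/1
APPEND 41: p_1 = 41·34 + 1 = 1395, q_1 = 41·1 + 0 = 41 → 1395/41
APPEND 31: p_2 = 31·1395 + 34 = 43279, q_2 = 31·41 + 1 = 1272 → 43279/1272
APPEND 50: p_3 = 50·43279 + 1395 = 2165345, q_3 = 50·1272 + 41 = 63641 → 2165345/63641
APPEND 31: p_4 = 31·2165345 + 43279 = 67168974, q_4 = 31·63641 + 1272 = 1974143 → 67168974/1974143
APPEND 31: p_5 = 31·67168974 + 2165345 = 2084403539, q_5 = 31·1974143 + 63641 = 61262074 → 2084403539/61262074
APPEND 49: p_6 = 49·2084403539 + 67168974 = 102202942385, q_6 = 49·61262074 + 1974143 = 3003815769 → 102202942385/3003815769
APPEND 34: p_7 = 34·102202942385 + 2084403539 = 3476984444629, q_7 = 34·3003815769 + 61262074 = 102190998220 → 3476984444629/102190998220
APPEND 32: p_8 = 32·3476984444629 + 102202942385 = 111365705170513, q_8 = 32·102190998220 + 3003815769 = 3273115758809 → 111365705170513/3273115758809
APPEND 44: p_9 = 44·111365705170513 + 3476984444629 = 4903568011947201, q_9 = 44·3273115758809 + 102190998220 = 144119284385816 → 4903568011947201/144119284385816
APPEND 2: p_10 = 2·4903568011947201 + 111365705170513 = 9918501729064915, q_10 = 2·144119284385816 + 3273115758809 = 291511684530441 → 9918501729064915/291511684530441
APPEND 19: p_11 = 19·9918501729064915 + 4903568011947201 = 193355100864180586, q_11 = 19·291511684530441 + 144119284385816 = 5682841290464195 → 193355100864180586/5682841290464195
APPEND 21: p_12 = 21·193355100864180586 + 9918501729064915 = 4070375619876857221, q_12 = 21·5682841290464195 + 291511684530441 = 119631178784278536 → 4070375619876857221/119631178784278536
APPEND 50: p_13 = 50·4070375619876857221 + 193355100864180586 = 203712136094707041636, q_13 = 50·119631178784278536 + 5682841290464195 = 5987241780504390995 → 203712136094707041636/5987241780504390995
APPEND 9: p_14 = 9·203712136094707041636 + 4070375619876857221 = 1837479600472240231945, q_14 = 9·5987241780504390995 + 119631178784278536 = 54004807203323797491 → 1837479600472240231945/54004807203323797491
APPEND 33: p_15 = 33·1837479600472240231945 + 203712136094707041636 = 60840538951678634695821, q_15 = 33·54004807203323797491 + 5987241780504390995 = 1788145879490189708198 → 60840538951678634695821/1788145879490189708198

34/1
1395/41
43279/1272
2165345/63641
2084403539/61262074
102202942385/3003815769
3476984444629/102190998220
111365705170513/3273115758809
9918501729064915/291511684530441
193355100864180586/5682841290464195
203712136094707041636/5987241780504390995
1837479600472240231945/54004807203323797491
60840538951678634695821/1788145879490189708198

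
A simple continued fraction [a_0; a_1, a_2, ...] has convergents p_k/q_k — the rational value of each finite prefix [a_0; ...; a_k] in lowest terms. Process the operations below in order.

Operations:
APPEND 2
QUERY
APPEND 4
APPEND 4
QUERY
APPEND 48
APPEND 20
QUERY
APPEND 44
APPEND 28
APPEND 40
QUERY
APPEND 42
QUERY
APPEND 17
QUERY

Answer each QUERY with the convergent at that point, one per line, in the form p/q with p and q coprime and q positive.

2/1
38/17
36698/16417
1813614865/811328008
76217124288/34096041457
1297504727761/580444032777

APPEND 2: p_0 = 2·1 + 0 = 2, q_0 = 2·0 + 1 = 1 → 2/1
APPEND 4: p_1 = 4·2 + 1 = 9, q_1 = 4·1 + 0 = 4 → 9/4
APPEND 4: p_2 = 4·9 + 2 = 38, q_2 = 4·4 + 1 = 17 → 38/17
APPEND 48: p_3 = 48·38 + 9 = 1833, q_3 = 48·17 + 4 = 820 → 1833/820
APPEND 20: p_4 = 20·1833 + 38 = 36698, q_4 = 20·820 + 17 = 16417 → 36698/16417
APPEND 44: p_5 = 44·36698 + 1833 = 1616545, q_5 = 44·16417 + 820 = 723168 → 1616545/723168
APPEND 28: p_6 = 28·1616545 + 36698 = 45299958, q_6 = 28·723168 + 16417 = 20265121 → 45299958/20265121
APPEND 40: p_7 = 40·45299958 + 1616545 = 1813614865, q_7 = 40·20265121 + 723168 = 811328008 → 1813614865/811328008
APPEND 42: p_8 = 42·1813614865 + 45299958 = 76217124288, q_8 = 42·811328008 + 20265121 = 34096041457 → 76217124288/34096041457
APPEND 17: p_9 = 17·76217124288 + 1813614865 = 1297504727761, q_9 = 17·34096041457 + 811328008 = 580444032777 → 1297504727761/580444032777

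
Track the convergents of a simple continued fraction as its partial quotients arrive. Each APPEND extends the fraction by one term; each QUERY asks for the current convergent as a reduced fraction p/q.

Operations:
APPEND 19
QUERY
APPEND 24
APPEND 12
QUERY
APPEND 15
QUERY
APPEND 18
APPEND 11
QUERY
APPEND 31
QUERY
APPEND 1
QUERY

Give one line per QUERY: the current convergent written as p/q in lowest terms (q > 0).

APPEND 19: p_0 = 19·1 + 0 = 19, q_0 = 19·0 + 1 = 1 → 19/1
APPEND 24: p_1 = 24·19 + 1 = 457, q_1 = 24·1 + 0 = 24 → 457/24
APPEND 12: p_2 = 12·457 + 19 = 5503, q_2 = 12·24 + 1 = 289 → 5503/289
APPEND 15: p_3 = 15·5503 + 457 = 83002, q_3 = 15·289 + 24 = 4359 → 83002/4359
APPEND 18: p_4 = 18·83002 + 5503 = 1499539, q_4 = 18·4359 + 289 = 78751 → 1499539/78751
APPEND 11: p_5 = 11·1499539 + 83002 = 16577931, q_5 = 11·78751 + 4359 = 870620 → 16577931/870620
APPEND 31: p_6 = 31·16577931 + 1499539 = 515415400, q_6 = 31·870620 + 78751 = 27067971 → 515415400/27067971
APPEND 1: p_7 = 1·515415400 + 16577931 = 531993331, q_7 = 1·27067971 + 870620 = 27938591 → 531993331/27938591

19/1
5503/289
83002/4359
16577931/870620
515415400/27067971
531993331/27938591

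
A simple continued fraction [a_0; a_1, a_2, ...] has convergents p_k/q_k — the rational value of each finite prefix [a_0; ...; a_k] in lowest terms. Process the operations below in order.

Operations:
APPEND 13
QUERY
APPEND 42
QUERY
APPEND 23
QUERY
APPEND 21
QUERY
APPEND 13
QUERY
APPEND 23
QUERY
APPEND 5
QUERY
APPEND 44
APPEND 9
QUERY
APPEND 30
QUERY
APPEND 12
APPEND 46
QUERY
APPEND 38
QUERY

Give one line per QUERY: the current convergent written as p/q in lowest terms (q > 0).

13/1
547/42
12594/967
265021/20349
3457867/265504
79795962/6126941
402437677/30900209
160485921427/12322525442
4832364696560/371041499397
2679680029583322/205752785336873
101885989986446383/7823070663319380

APPEND 13: p_0 = 13·1 + 0 = 13, q_0 = 13·0 + 1 = 1 → 13/1
APPEND 42: p_1 = 42·13 + 1 = 547, q_1 = 42·1 + 0 = 42 → 547/42
APPEND 23: p_2 = 23·547 + 13 = 12594, q_2 = 23·42 + 1 = 967 → 12594/967
APPEND 21: p_3 = 21·12594 + 547 = 265021, q_3 = 21·967 + 42 = 20349 → 265021/20349
APPEND 13: p_4 = 13·265021 + 12594 = 3457867, q_4 = 13·20349 + 967 = 265504 → 3457867/265504
APPEND 23: p_5 = 23·3457867 + 265021 = 79795962, q_5 = 23·265504 + 20349 = 6126941 → 79795962/6126941
APPEND 5: p_6 = 5·79795962 + 3457867 = 402437677, q_6 = 5·6126941 + 265504 = 30900209 → 402437677/30900209
APPEND 44: p_7 = 44·402437677 + 79795962 = 17787053750, q_7 = 44·30900209 + 6126941 = 1365736137 → 17787053750/1365736137
APPEND 9: p_8 = 9·17787053750 + 402437677 = 160485921427, q_8 = 9·1365736137 + 30900209 = 12322525442 → 160485921427/12322525442
APPEND 30: p_9 = 30·160485921427 + 17787053750 = 4832364696560, q_9 = 30·12322525442 + 1365736137 = 371041499397 → 4832364696560/371041499397
APPEND 12: p_10 = 12·4832364696560 + 160485921427 = 58148862280147, q_10 = 12·371041499397 + 12322525442 = 4464820518206 → 58148862280147/4464820518206
APPEND 46: p_11 = 46·58148862280147 + 4832364696560 = 2679680029583322, q_11 = 46·4464820518206 + 371041499397 = 205752785336873 → 2679680029583322/205752785336873
APPEND 38: p_12 = 38·2679680029583322 + 58148862280147 = 101885989986446383, q_12 = 38·205752785336873 + 4464820518206 = 7823070663319380 → 101885989986446383/7823070663319380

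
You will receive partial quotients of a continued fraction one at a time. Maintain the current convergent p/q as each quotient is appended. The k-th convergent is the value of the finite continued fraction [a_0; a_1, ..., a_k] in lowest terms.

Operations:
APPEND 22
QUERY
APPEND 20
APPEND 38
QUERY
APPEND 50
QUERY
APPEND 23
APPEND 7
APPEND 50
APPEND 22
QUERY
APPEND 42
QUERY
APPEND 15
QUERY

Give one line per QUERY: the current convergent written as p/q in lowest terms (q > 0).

22/1
16780/761
839441/38070
150278825408/6815386529
6318535336159/286555743939
94928308867793/4305151545614

APPEND 22: p_0 = 22·1 + 0 = 22, q_0 = 22·0 + 1 = 1 → 22/1
APPEND 20: p_1 = 20·22 + 1 = 441, q_1 = 20·1 + 0 = 20 → 441/20
APPEND 38: p_2 = 38·441 + 22 = 16780, q_2 = 38·20 + 1 = 761 → 16780/761
APPEND 50: p_3 = 50·16780 + 441 = 839441, q_3 = 50·761 + 20 = 38070 → 839441/38070
APPEND 23: p_4 = 23·839441 + 16780 = 19323923, q_4 = 23·38070 + 761 = 876371 → 19323923/876371
APPEND 7: p_5 = 7·19323923 + 839441 = 136106902, q_5 = 7·876371 + 38070 = 6172667 → 136106902/6172667
APPEND 50: p_6 = 50·136106902 + 19323923 = 6824669023, q_6 = 50·6172667 + 876371 = 309509721 → 6824669023/309509721
APPEND 22: p_7 = 22·6824669023 + 136106902 = 150278825408, q_7 = 22·309509721 + 6172667 = 6815386529 → 150278825408/6815386529
APPEND 42: p_8 = 42·150278825408 + 6824669023 = 6318535336159, q_8 = 42·6815386529 + 309509721 = 286555743939 → 6318535336159/286555743939
APPEND 15: p_9 = 15·6318535336159 + 150278825408 = 94928308867793, q_9 = 15·286555743939 + 6815386529 = 4305151545614 → 94928308867793/4305151545614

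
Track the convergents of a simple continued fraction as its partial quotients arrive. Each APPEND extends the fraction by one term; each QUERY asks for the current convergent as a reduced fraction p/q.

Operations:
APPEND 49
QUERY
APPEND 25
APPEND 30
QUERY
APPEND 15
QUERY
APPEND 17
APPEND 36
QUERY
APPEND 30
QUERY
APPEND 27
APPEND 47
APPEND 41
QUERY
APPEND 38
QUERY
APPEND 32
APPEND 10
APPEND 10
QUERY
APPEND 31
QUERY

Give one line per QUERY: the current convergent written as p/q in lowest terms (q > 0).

APPEND 49: p_0 = 49·1 + 0 = 49, q_0 = 49·0 + 1 = 1 → 49/1
APPEND 25: p_1 = 25·49 + 1 = 1226, q_1 = 25·1 + 0 = 25 → 1226/25
APPEND 30: p_2 = 30·1226 + 49 = 36829, q_2 = 30·25 + 1 = 751 → 36829/751
APPEND 15: p_3 = 15·36829 + 1226 = 553661, q_3 = 15·751 + 25 = 11290 → 553661/11290
APPEND 17: p_4 = 17·553661 + 36829 = 9449066, q_4 = 17·11290 + 751 = 192681 → 9449066/192681
APPEND 36: p_5 = 36·9449066 + 553661 = 340720037, q_5 = 36·192681 + 11290 = 6947806 → 340720037/6947806
APPEND 30: p_6 = 30·340720037 + 9449066 = 10231050176, q_6 = 30·6947806 + 192681 = 208626861 → 10231050176/208626861
APPEND 27: p_7 = 27·10231050176 + 340720037 = 276579074789, q_7 = 27·208626861 + 6947806 = 5639873053 → 276579074789/5639873053
APPEND 47: p_8 = 47·276579074789 + 10231050176 = 13009447565259, q_8 = 47·5639873053 + 208626861 = 265282660352 → 13009447565259/265282660352
APPEND 41: p_9 = 41·13009447565259 + 276579074789 = 533663929250408, q_9 = 41·265282660352 + 5639873053 = 10882228947485 → 533663929250408/10882228947485
APPEND 38: p_10 = 38·533663929250408 + 13009447565259 = 20292238759080763, q_10 = 38·10882228947485 + 265282660352 = 413789982664782 → 20292238759080763/413789982664782
APPEND 32: p_11 = 32·20292238759080763 + 533663929250408 = 649885304219834824, q_11 = 32·413789982664782 + 10882228947485 = 13252161674220509 → 649885304219834824/13252161674220509
APPEND 10: p_12 = 10·649885304219834824 + 20292238759080763 = 6519145280957429003, q_12 = 10·13252161674220509 + 413789982664782 = 132935406724869872 → 6519145280957429003/132935406724869872
APPEND 10: p_13 = 10·6519145280957429003 + 649885304219834824 = 65841338113794124854, q_13 = 10·132935406724869872 + 13252161674220509 = 1342606228922919229 → 65841338113794124854/1342606228922919229
APPEND 31: p_14 = 31·65841338113794124854 + 6519145280957429003 = 2047600626808575299477, q_14 = 31·1342606228922919229 + 132935406724869872 = 41753728503335365971 → 2047600626808575299477/41753728503335365971

49/1
36829/751
553661/11290
340720037/6947806
10231050176/208626861
533663929250408/10882228947485
20292238759080763/413789982664782
65841338113794124854/1342606228922919229
2047600626808575299477/41753728503335365971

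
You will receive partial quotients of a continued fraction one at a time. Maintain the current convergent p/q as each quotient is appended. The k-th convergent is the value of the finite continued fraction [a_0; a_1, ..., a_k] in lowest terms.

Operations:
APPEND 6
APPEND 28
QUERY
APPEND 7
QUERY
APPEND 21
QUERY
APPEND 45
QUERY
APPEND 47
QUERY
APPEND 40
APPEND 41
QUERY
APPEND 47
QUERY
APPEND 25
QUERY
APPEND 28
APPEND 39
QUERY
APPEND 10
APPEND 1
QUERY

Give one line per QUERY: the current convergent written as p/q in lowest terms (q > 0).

APPEND 6: p_0 = 6·1 + 0 = 6, q_0 = 6·0 + 1 = 1 → 6/1
APPEND 28: p_1 = 28·6 + 1 = 169, q_1 = 28·1 + 0 = 28 → 169/28
APPEND 7: p_2 = 7·169 + 6 = 1189, q_2 = 7·28 + 1 = 197 → 1189/197
APPEND 21: p_3 = 21·1189 + 169 = 25138, q_3 = 21·197 + 28 = 4165 → 25138/4165
APPEND 45: p_4 = 45·25138 + 1189 = 1132399, q_4 = 45·4165 + 197 = 187622 → 1132399/187622
APPEND 47: p_5 = 47·1132399 + 25138 = 53247891, q_5 = 47·187622 + 4165 = 8822399 → 53247891/8822399
APPEND 40: p_6 = 40·53247891 + 1132399 = 2131048039, q_6 = 40·8822399 + 187622 = 353083582 → 2131048039/353083582
APPEND 41: p_7 = 41·2131048039 + 53247891 = 87426217490, q_7 = 41·353083582 + 8822399 = 14485249261 → 87426217490/14485249261
APPEND 47: p_8 = 47·87426217490 + 2131048039 = 4111163270069, q_8 = 47·14485249261 + 353083582 = 681159798849 → 4111163270069/681159798849
APPEND 25: p_9 = 25·4111163270069 + 87426217490 = 102866507969215, q_9 = 25·681159798849 + 14485249261 = 17043480220486 → 102866507969215/17043480220486
APPEND 28: p_10 = 28·102866507969215 + 4111163270069 = 2884373386408089, q_10 = 28·17043480220486 + 681159798849 = 477898605972457 → 2884373386408089/477898605972457
APPEND 39: p_11 = 39·2884373386408089 + 102866507969215 = 112593428577884686, q_11 = 39·477898605972457 + 17043480220486 = 18655089113146309 → 112593428577884686/18655089113146309
APPEND 10: p_12 = 10·112593428577884686 + 2884373386408089 = 1128818659165254949, q_12 = 10·18655089113146309 + 477898605972457 = 187028789737435547 → 1128818659165254949/187028789737435547
APPEND 1: p_13 = 1·1128818659165254949 + 112593428577884686 = 1241412087743139635, q_13 = 1·187028789737435547 + 18655089113146309 = 205683878850581856 → 1241412087743139635/205683878850581856

169/28
1189/197
25138/4165
1132399/187622
53247891/8822399
87426217490/14485249261
4111163270069/681159798849
102866507969215/17043480220486
112593428577884686/18655089113146309
1241412087743139635/205683878850581856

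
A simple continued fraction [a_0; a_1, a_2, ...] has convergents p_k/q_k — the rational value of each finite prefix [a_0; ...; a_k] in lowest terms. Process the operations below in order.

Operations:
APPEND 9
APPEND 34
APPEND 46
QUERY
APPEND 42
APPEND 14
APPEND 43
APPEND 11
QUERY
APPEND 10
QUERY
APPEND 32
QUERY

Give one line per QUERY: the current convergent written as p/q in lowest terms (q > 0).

14131/1565
3953746517/437875118
39896139630/4418474167
1280630214677/141829048462

APPEND 9: p_0 = 9·1 + 0 = 9, q_0 = 9·0 + 1 = 1 → 9/1
APPEND 34: p_1 = 34·9 + 1 = 307, q_1 = 34·1 + 0 = 34 → 307/34
APPEND 46: p_2 = 46·307 + 9 = 14131, q_2 = 46·34 + 1 = 1565 → 14131/1565
APPEND 42: p_3 = 42·14131 + 307 = 593809, q_3 = 42·1565 + 34 = 65764 → 593809/65764
APPEND 14: p_4 = 14·593809 + 14131 = 8327457, q_4 = 14·65764 + 1565 = 922261 → 8327457/922261
APPEND 43: p_5 = 43·8327457 + 593809 = 358674460, q_5 = 43·922261 + 65764 = 39722987 → 358674460/39722987
APPEND 11: p_6 = 11·358674460 + 8327457 = 3953746517, q_6 = 11·39722987 + 922261 = 437875118 → 3953746517/437875118
APPEND 10: p_7 = 10·3953746517 + 358674460 = 39896139630, q_7 = 10·437875118 + 39722987 = 4418474167 → 39896139630/4418474167
APPEND 32: p_8 = 32·39896139630 + 3953746517 = 1280630214677, q_8 = 32·4418474167 + 437875118 = 141829048462 → 1280630214677/141829048462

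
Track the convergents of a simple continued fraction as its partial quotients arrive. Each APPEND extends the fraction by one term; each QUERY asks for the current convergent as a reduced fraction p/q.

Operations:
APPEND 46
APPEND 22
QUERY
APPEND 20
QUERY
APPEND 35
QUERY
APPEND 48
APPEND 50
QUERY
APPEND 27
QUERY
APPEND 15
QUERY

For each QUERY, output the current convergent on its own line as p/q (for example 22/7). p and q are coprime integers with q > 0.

1013/22
20306/441
711723/15457
1709862223/37134307
46200463031/1003368666
694716807688/15087664297

APPEND 46: p_0 = 46·1 + 0 = 46, q_0 = 46·0 + 1 = 1 → 46/1
APPEND 22: p_1 = 22·46 + 1 = 1013, q_1 = 22·1 + 0 = 22 → 1013/22
APPEND 20: p_2 = 20·1013 + 46 = 20306, q_2 = 20·22 + 1 = 441 → 20306/441
APPEND 35: p_3 = 35·20306 + 1013 = 711723, q_3 = 35·441 + 22 = 15457 → 711723/15457
APPEND 48: p_4 = 48·711723 + 20306 = 34183010, q_4 = 48·15457 + 441 = 742377 → 34183010/742377
APPEND 50: p_5 = 50·34183010 + 711723 = 1709862223, q_5 = 50·742377 + 15457 = 37134307 → 1709862223/37134307
APPEND 27: p_6 = 27·1709862223 + 34183010 = 46200463031, q_6 = 27·37134307 + 742377 = 1003368666 → 46200463031/1003368666
APPEND 15: p_7 = 15·46200463031 + 1709862223 = 694716807688, q_7 = 15·1003368666 + 37134307 = 15087664297 → 694716807688/15087664297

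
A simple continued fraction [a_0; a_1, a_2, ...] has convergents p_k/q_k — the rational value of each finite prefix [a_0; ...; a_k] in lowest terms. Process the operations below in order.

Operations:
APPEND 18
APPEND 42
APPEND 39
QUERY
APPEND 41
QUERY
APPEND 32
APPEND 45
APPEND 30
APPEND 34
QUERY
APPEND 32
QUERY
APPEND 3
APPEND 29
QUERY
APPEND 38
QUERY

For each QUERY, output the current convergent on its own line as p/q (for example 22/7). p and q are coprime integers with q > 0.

29541/1639
1211938/67241
1785753968001/99077578690
57196597747679/3173393712511
5085087466867781/282131896482978
193406699288186716/10730631325069387

APPEND 18: p_0 = 18·1 + 0 = 18, q_0 = 18·0 + 1 = 1 → 18/1
APPEND 42: p_1 = 42·18 + 1 = 757, q_1 = 42·1 + 0 = 42 → 757/42
APPEND 39: p_2 = 39·757 + 18 = 29541, q_2 = 39·42 + 1 = 1639 → 29541/1639
APPEND 41: p_3 = 41·29541 + 757 = 1211938, q_3 = 41·1639 + 42 = 67241 → 1211938/67241
APPEND 32: p_4 = 32·1211938 + 29541 = 38811557, q_4 = 32·67241 + 1639 = 2153351 → 38811557/2153351
APPEND 45: p_5 = 45·38811557 + 1211938 = 1747732003, q_5 = 45·2153351 + 67241 = 96968036 → 1747732003/96968036
APPEND 30: p_6 = 30·1747732003 + 38811557 = 52470771647, q_6 = 30·96968036 + 2153351 = 2911194431 → 52470771647/2911194431
APPEND 34: p_7 = 34·52470771647 + 1747732003 = 1785753968001, q_7 = 34·2911194431 + 96968036 = 99077578690 → 1785753968001/99077578690
APPEND 32: p_8 = 32·1785753968001 + 52470771647 = 57196597747679, q_8 = 32·99077578690 + 2911194431 = 3173393712511 → 57196597747679/3173393712511
APPEND 3: p_9 = 3·57196597747679 + 1785753968001 = 173375547211038, q_9 = 3·3173393712511 + 99077578690 = 9619258716223 → 173375547211038/9619258716223
APPEND 29: p_10 = 29·173375547211038 + 57196597747679 = 5085087466867781, q_10 = 29·9619258716223 + 3173393712511 = 282131896482978 → 5085087466867781/282131896482978
APPEND 38: p_11 = 38·5085087466867781 + 173375547211038 = 193406699288186716, q_11 = 38·282131896482978 + 9619258716223 = 10730631325069387 → 193406699288186716/10730631325069387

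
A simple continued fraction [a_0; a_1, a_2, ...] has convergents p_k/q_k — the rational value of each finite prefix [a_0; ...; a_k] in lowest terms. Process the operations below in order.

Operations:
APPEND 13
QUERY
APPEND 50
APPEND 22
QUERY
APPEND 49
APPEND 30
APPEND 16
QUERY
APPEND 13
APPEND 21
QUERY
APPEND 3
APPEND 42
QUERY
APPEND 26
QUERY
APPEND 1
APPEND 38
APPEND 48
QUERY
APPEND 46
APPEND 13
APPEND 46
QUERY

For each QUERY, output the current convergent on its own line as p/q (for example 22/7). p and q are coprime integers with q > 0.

13/1
14335/1101
338404106/25991135
93165957659/7155613481
12017731729799/923022156779
312744943207444/24020382422523
607703639034425787/46674691713507254
16780200019578054505322/1288803641276905373801

APPEND 13: p_0 = 13·1 + 0 = 13, q_0 = 13·0 + 1 = 1 → 13/1
APPEND 50: p_1 = 50·13 + 1 = 651, q_1 = 50·1 + 0 = 50 → 651/50
APPEND 22: p_2 = 22·651 + 13 = 14335, q_2 = 22·50 + 1 = 1101 → 14335/1101
APPEND 49: p_3 = 49·14335 + 651 = 703066, q_3 = 49·1101 + 50 = 53999 → 703066/53999
APPEND 30: p_4 = 30·703066 + 14335 = 21106315, q_4 = 30·53999 + 1101 = 1621071 → 21106315/1621071
APPEND 16: p_5 = 16·21106315 + 703066 = 338404106, q_5 = 16·1621071 + 53999 = 25991135 → 338404106/25991135
APPEND 13: p_6 = 13·338404106 + 21106315 = 4420359693, q_6 = 13·25991135 + 1621071 = 339505826 → 4420359693/339505826
APPEND 21: p_7 = 21·4420359693 + 338404106 = 93165957659, q_7 = 21·339505826 + 25991135 = 7155613481 → 93165957659/7155613481
APPEND 3: p_8 = 3·93165957659 + 4420359693 = 283918232670, q_8 = 3·7155613481 + 339505826 = 21806346269 → 283918232670/21806346269
APPEND 42: p_9 = 42·283918232670 + 93165957659 = 12017731729799, q_9 = 42·21806346269 + 7155613481 = 923022156779 → 12017731729799/923022156779
APPEND 26: p_10 = 26·12017731729799 + 283918232670 = 312744943207444, q_10 = 26·923022156779 + 21806346269 = 24020382422523 → 312744943207444/24020382422523
APPEND 1: p_11 = 1·312744943207444 + 12017731729799 = 324762674937243, q_11 = 1·24020382422523 + 923022156779 = 24943404579302 → 324762674937243/24943404579302
APPEND 38: p_12 = 38·324762674937243 + 312744943207444 = 12653726590822678, q_12 = 38·24943404579302 + 24020382422523 = 971869756435999 → 12653726590822678/971869756435999
APPEND 48: p_13 = 48·12653726590822678 + 324762674937243 = 607703639034425787, q_13 = 48·971869756435999 + 24943404579302 = 46674691713507254 → 607703639034425787/46674691713507254
APPEND 46: p_14 = 46·607703639034425787 + 12653726590822678 = 27967021122174408880, q_14 = 46·46674691713507254 + 971869756435999 = 2148007688577769683 → 27967021122174408880/2148007688577769683
APPEND 13: p_15 = 13·27967021122174408880 + 607703639034425787 = 364178978227301741227, q_15 = 13·2148007688577769683 + 46674691713507254 = 27970774643224513133 → 364178978227301741227/27970774643224513133
APPEND 46: p_16 = 46·364178978227301741227 + 27967021122174408880 = 16780200019578054505322, q_16 = 46·27970774643224513133 + 2148007688577769683 = 1288803641276905373801 → 16780200019578054505322/1288803641276905373801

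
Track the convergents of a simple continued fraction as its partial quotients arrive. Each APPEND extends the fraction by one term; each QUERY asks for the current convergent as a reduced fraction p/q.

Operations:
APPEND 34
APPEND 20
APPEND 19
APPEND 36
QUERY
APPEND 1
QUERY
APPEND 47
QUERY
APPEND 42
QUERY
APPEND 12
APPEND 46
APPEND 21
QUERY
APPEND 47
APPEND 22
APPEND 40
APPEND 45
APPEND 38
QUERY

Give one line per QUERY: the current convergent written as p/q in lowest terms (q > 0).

APPEND 34: p_0 = 34·1 + 0 = 34, q_0 = 34·0 + 1 = 1 → 34/1
APPEND 20: p_1 = 20·34 + 1 = 681, q_1 = 20·1 + 0 = 20 → 681/20
APPEND 19: p_2 = 19·681 + 34 = 12973, q_2 = 19·20 + 1 = 381 → 12973/381
APPEND 36: p_3 = 36·12973 + 681 = 467709, q_3 = 36·381 + 20 = 13736 → 467709/13736
APPEND 1: p_4 = 1·467709 + 12973 = 480682, q_4 = 1·13736 + 381 = 14117 → 480682/14117
APPEND 47: p_5 = 47·480682 + 467709 = 23059763, q_5 = 47·14117 + 13736 = 677235 → 23059763/677235
APPEND 42: p_6 = 42·23059763 + 480682 = 968990728, q_6 = 42·677235 + 14117 = 28457987 → 968990728/28457987
APPEND 12: p_7 = 12·968990728 + 23059763 = 11650948499, q_7 = 12·28457987 + 677235 = 342173079 → 11650948499/342173079
APPEND 46: p_8 = 46·11650948499 + 968990728 = 536912621682, q_8 = 46·342173079 + 28457987 = 15768419621 → 536912621682/15768419621
APPEND 21: p_9 = 21·536912621682 + 11650948499 = 11286816003821, q_9 = 21·15768419621 + 342173079 = 331478985120 → 11286816003821/331478985120
APPEND 47: p_10 = 47·11286816003821 + 536912621682 = 531017264801269, q_10 = 47·331478985120 + 15768419621 = 15595280720261 → 531017264801269/15595280720261
APPEND 22: p_11 = 22·531017264801269 + 11286816003821 = 11693666641631739, q_11 = 22·15595280720261 + 331478985120 = 343427654830862 → 11693666641631739/343427654830862
APPEND 40: p_12 = 40·11693666641631739 + 531017264801269 = 468277682930070829, q_12 = 40·343427654830862 + 15595280720261 = 13752701473954741 → 468277682930070829/13752701473954741
APPEND 45: p_13 = 45·468277682930070829 + 11693666641631739 = 21084189398494819044, q_13 = 45·13752701473954741 + 343427654830862 = 619214993982794207 → 21084189398494819044/619214993982794207
APPEND 38: p_14 = 38·21084189398494819044 + 468277682930070829 = 801667474825733194501, q_14 = 38·619214993982794207 + 13752701473954741 = 23543922472820134607 → 801667474825733194501/23543922472820134607

467709/13736
480682/14117
23059763/677235
968990728/28457987
11286816003821/331478985120
801667474825733194501/23543922472820134607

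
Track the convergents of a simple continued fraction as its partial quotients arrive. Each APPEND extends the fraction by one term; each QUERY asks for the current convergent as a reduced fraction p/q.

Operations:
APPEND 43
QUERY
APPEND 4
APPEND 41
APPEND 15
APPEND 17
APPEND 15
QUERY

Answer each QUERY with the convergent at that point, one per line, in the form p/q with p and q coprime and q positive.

APPEND 43: p_0 = 43·1 + 0 = 43, q_0 = 43·0 + 1 = 1 → 43/1
APPEND 4: p_1 = 4·43 + 1 = 173, q_1 = 4·1 + 0 = 4 → 173/4
APPEND 41: p_2 = 41·173 + 43 = 7136, q_2 = 41·4 + 1 = 165 → 7136/165
APPEND 15: p_3 = 15·7136 + 173 = 107213, q_3 = 15·165 + 4 = 2479 → 107213/2479
APPEND 17: p_4 = 17·107213 + 7136 = 1829757, q_4 = 17·2479 + 165 = 42308 → 1829757/42308
APPEND 15: p_5 = 15·1829757 + 107213 = 27553568, q_5 = 15·42308 + 2479 = 637099 → 27553568/637099

43/1
27553568/637099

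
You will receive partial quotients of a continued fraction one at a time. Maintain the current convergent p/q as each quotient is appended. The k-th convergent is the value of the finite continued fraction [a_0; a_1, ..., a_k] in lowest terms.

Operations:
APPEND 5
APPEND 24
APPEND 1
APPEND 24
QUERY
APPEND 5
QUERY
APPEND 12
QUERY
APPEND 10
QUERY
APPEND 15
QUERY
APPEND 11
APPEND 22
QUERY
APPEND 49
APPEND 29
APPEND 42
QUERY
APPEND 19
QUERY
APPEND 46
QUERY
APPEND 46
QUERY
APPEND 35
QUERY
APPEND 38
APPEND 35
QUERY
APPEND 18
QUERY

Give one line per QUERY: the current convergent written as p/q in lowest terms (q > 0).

APPEND 5: p_0 = 5·1 + 0 = 5, q_0 = 5·0 + 1 = 1 → 5/1
APPEND 24: p_1 = 24·5 + 1 = 121, q_1 = 24·1 + 0 = 24 → 121/24
APPEND 1: p_2 = 1·121 + 5 = 126, q_2 = 1·24 + 1 = 25 → 126/25
APPEND 24: p_3 = 24·126 + 121 = 3145, q_3 = 24·25 + 24 = 624 → 3145/624
APPEND 5: p_4 = 5·3145 + 126 = 15851, q_4 = 5·624 + 25 = 3145 → 15851/3145
APPEND 12: p_5 = 12·15851 + 3145 = 193357, q_5 = 12·3145 + 624 = 38364 → 193357/38364
APPEND 10: p_6 = 10·193357 + 15851 = 1949421, q_6 = 10·38364 + 3145 = 386785 → 1949421/386785
APPEND 15: p_7 = 15·1949421 + 193357 = 29434672, q_7 = 15·386785 + 38364 = 5840139 → 29434672/5840139
APPEND 11: p_8 = 11·29434672 + 1949421 = 325730813, q_8 = 11·5840139 + 386785 = 64628314 → 325730813/64628314
APPEND 22: p_9 = 22·325730813 + 29434672 = 7195512558, q_9 = 22·64628314 + 5840139 = 1427663047 → 7195512558/1427663047
APPEND 49: p_10 = 49·7195512558 + 325730813 = 352905846155, q_10 = 49·1427663047 + 64628314 = 70020117617 → 352905846155/70020117617
APPEND 29: p_11 = 29·352905846155 + 7195512558 = 10241465051053, q_11 = 29·70020117617 + 1427663047 = 2032011073940 → 10241465051053/2032011073940
APPEND 42: p_12 = 42·10241465051053 + 352905846155 = 430494437990381, q_12 = 42·2032011073940 + 70020117617 = 85414485223097 → 430494437990381/85414485223097
APPEND 19: p_13 = 19·430494437990381 + 10241465051053 = 8189635786868292, q_13 = 19·85414485223097 + 2032011073940 = 1624907230312783 → 8189635786868292/1624907230312783
APPEND 46: p_14 = 46·8189635786868292 + 430494437990381 = 377153740633931813, q_14 = 46·1624907230312783 + 85414485223097 = 74831147079611115 → 377153740633931813/74831147079611115
APPEND 46: p_15 = 46·377153740633931813 + 8189635786868292 = 17357261704947731690, q_15 = 46·74831147079611115 + 1624907230312783 = 3443857672892424073 → 17357261704947731690/3443857672892424073
APPEND 35: p_16 = 35·17357261704947731690 + 377153740633931813 = 607881313413804540963, q_16 = 35·3443857672892424073 + 74831147079611115 = 120609849698314453670 → 607881313413804540963/120609849698314453670
APPEND 38: p_17 = 38·607881313413804540963 + 17357261704947731690 = 23116847171429520288284, q_17 = 38·120609849698314453670 + 3443857672892424073 = 4586618146208841663533 → 23116847171429520288284/4586618146208841663533
APPEND 35: p_18 = 35·23116847171429520288284 + 607881313413804540963 = 809697532313447014630903, q_18 = 35·4586618146208841663533 + 120609849698314453670 = 160652244967007772677325 → 809697532313447014630903/160652244967007772677325
APPEND 18: p_19 = 18·809697532313447014630903 + 23116847171429520288284 = 14597672428813475783644538, q_19 = 18·160652244967007772677325 + 4586618146208841663533 = 2896327027552348749855383 → 14597672428813475783644538/2896327027552348749855383

3145/624
15851/3145
193357/38364
1949421/386785
29434672/5840139
7195512558/1427663047
430494437990381/85414485223097
8189635786868292/1624907230312783
377153740633931813/74831147079611115
17357261704947731690/3443857672892424073
607881313413804540963/120609849698314453670
809697532313447014630903/160652244967007772677325
14597672428813475783644538/2896327027552348749855383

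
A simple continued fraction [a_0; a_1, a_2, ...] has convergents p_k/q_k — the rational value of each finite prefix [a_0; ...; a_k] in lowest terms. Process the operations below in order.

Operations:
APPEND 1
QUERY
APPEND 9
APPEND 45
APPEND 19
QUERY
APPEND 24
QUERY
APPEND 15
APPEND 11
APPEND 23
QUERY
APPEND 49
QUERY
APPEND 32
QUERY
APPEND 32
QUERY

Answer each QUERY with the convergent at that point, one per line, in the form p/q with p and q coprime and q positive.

1/1
8579/7723
206347/185758
793107117/713972056
38896596704/35015551525
1245484201645/1121211620856
39894391049344/35913787418917

APPEND 1: p_0 = 1·1 + 0 = 1, q_0 = 1·0 + 1 = 1 → 1/1
APPEND 9: p_1 = 9·1 + 1 = 10, q_1 = 9·1 + 0 = 9 → 10/9
APPEND 45: p_2 = 45·10 + 1 = 451, q_2 = 45·9 + 1 = 406 → 451/406
APPEND 19: p_3 = 19·451 + 10 = 8579, q_3 = 19·406 + 9 = 7723 → 8579/7723
APPEND 24: p_4 = 24·8579 + 451 = 206347, q_4 = 24·7723 + 406 = 185758 → 206347/185758
APPEND 15: p_5 = 15·206347 + 8579 = 3103784, q_5 = 15·185758 + 7723 = 2794093 → 3103784/2794093
APPEND 11: p_6 = 11·3103784 + 206347 = 34347971, q_6 = 11·2794093 + 185758 = 30920781 → 34347971/30920781
APPEND 23: p_7 = 23·34347971 + 3103784 = 793107117, q_7 = 23·30920781 + 2794093 = 713972056 → 793107117/713972056
APPEND 49: p_8 = 49·793107117 + 34347971 = 38896596704, q_8 = 49·713972056 + 30920781 = 35015551525 → 38896596704/35015551525
APPEND 32: p_9 = 32·38896596704 + 793107117 = 1245484201645, q_9 = 32·35015551525 + 713972056 = 1121211620856 → 1245484201645/1121211620856
APPEND 32: p_10 = 32·1245484201645 + 38896596704 = 39894391049344, q_10 = 32·1121211620856 + 35015551525 = 35913787418917 → 39894391049344/35913787418917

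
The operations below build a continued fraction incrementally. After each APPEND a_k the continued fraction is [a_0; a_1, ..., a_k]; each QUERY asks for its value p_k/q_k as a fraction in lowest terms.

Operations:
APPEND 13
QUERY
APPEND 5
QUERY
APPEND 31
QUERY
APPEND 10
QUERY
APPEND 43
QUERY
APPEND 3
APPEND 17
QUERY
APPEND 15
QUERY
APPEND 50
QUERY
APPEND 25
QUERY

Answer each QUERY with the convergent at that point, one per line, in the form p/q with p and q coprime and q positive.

APPEND 13: p_0 = 13·1 + 0 = 13, q_0 = 13·0 + 1 = 1 → 13/1
APPEND 5: p_1 = 5·13 + 1 = 66, q_1 = 5·1 + 0 = 5 → 66/5
APPEND 31: p_2 = 31·66 + 13 = 2059, q_2 = 31·5 + 1 = 156 → 2059/156
APPEND 10: p_3 = 10·2059 + 66 = 20656, q_3 = 10·156 + 5 = 1565 → 20656/1565
APPEND 43: p_4 = 43·20656 + 2059 = 890267, q_4 = 43·1565 + 156 = 67451 → 890267/67451
APPEND 3: p_5 = 3·890267 + 20656 = 2691457, q_5 = 3·67451 + 1565 = 203918 → 2691457/203918
APPEND 17: p_6 = 17·2691457 + 890267 = 46645036, q_6 = 17·203918 + 67451 = 3534057 → 46645036/3534057
APPEND 15: p_7 = 15·46645036 + 2691457 = 702366997, q_7 = 15·3534057 + 203918 = 53214773 → 702366997/53214773
APPEND 50: p_8 = 50·702366997 + 46645036 = 35164994886, q_8 = 50·53214773 + 3534057 = 2664272707 → 35164994886/2664272707
APPEND 25: p_9 = 25·35164994886 + 702366997 = 879827239147, q_9 = 25·2664272707 + 53214773 = 66660032448 → 879827239147/66660032448

13/1
66/5
2059/156
20656/1565
890267/67451
46645036/3534057
702366997/53214773
35164994886/2664272707
879827239147/66660032448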